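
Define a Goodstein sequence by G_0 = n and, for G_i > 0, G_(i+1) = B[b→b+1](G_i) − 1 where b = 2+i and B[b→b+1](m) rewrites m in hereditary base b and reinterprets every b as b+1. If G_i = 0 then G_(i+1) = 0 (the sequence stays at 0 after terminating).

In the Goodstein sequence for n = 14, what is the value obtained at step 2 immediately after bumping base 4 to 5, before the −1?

G_0 = 14. HB_2(14) = 2^(2 + 1) + 2^2 + 2. Bump = 111. G_1 = 110.
G_1 = 110. HB_3(110) = 3^(3 + 1) + 3^3 + 2. Bump = 1282. G_2 = 1281.
G_2 = 1281. HB_4(1281) = 4^(4 + 1) + 4^4 + 1. Bump = 18751. G_3 = 18750.

18751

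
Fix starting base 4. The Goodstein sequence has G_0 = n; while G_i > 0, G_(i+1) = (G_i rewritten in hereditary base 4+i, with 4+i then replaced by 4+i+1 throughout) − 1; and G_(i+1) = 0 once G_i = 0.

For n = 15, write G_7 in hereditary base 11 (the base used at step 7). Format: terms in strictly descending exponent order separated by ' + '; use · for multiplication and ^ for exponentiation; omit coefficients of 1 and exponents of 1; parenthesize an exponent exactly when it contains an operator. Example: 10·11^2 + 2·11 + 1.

2·11 + 4

G_0=15  [base 4] 3·4 + 3  →[4↦5]→  3·5 + 3 = 18  −1 ⇒ G_1=17
G_1=17  [base 5] 3·5 + 2  →[5↦6]→  3·6 + 2 = 20  −1 ⇒ G_2=19
G_2=19  [base 6] 3·6 + 1  →[6↦7]→  3·7 + 1 = 22  −1 ⇒ G_3=21
G_3=21  [base 7] 3·7  →[7↦8]→  3·8 = 24  −1 ⇒ G_4=23
G_4=23  [base 8] 2·8 + 7  →[8↦9]→  2·9 + 7 = 25  −1 ⇒ G_5=24
G_5=24  [base 9] 2·9 + 6  →[9↦10]→  2·10 + 6 = 26  −1 ⇒ G_6=25
G_6=25  [base 10] 2·10 + 5  →[10↦11]→  2·11 + 5 = 27  −1 ⇒ G_7=26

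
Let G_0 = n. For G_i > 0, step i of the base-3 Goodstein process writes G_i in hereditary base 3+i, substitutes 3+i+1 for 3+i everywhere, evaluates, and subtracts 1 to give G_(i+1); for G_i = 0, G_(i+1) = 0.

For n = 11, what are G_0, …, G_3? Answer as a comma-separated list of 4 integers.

[0] 11 ≡ 3^2 + 2 (base 3). Lift 4: 18. −1: 17.
[1] 17 ≡ 4^2 + 1 (base 4). Lift 5: 26. −1: 25.
[2] 25 ≡ 5^2 (base 5). Lift 6: 36. −1: 35.

11, 17, 25, 35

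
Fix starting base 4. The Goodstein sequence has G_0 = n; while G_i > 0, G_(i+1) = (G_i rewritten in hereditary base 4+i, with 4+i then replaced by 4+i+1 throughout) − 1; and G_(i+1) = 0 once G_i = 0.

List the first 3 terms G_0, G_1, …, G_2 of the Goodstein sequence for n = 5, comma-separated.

5 —HB4→ 4 + 1 —bump→ 5 + 1 = 6 —(−1)→ 5
5 —HB5→ 5 —bump→ 6 = 6 —(−1)→ 5

5, 5, 5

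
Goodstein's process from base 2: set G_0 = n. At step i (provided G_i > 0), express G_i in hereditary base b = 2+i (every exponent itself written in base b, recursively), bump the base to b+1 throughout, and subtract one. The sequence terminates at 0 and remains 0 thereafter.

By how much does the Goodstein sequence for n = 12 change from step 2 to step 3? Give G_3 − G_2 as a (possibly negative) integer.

14620

G_0=12  [base 2] 2^(2 + 1) + 2^2  →[2↦3]→  3^(3 + 1) + 3^3 = 108  −1 ⇒ G_1=107
G_1=107  [base 3] 3^(3 + 1) + 2·3^2 + 2·3 + 2  →[3↦4]→  4^(4 + 1) + 2·4^2 + 2·4 + 2 = 1066  −1 ⇒ G_2=1065
G_2=1065  [base 4] 4^(4 + 1) + 2·4^2 + 2·4 + 1  →[4↦5]→  5^(5 + 1) + 2·5^2 + 2·5 + 1 = 15686  −1 ⇒ G_3=15685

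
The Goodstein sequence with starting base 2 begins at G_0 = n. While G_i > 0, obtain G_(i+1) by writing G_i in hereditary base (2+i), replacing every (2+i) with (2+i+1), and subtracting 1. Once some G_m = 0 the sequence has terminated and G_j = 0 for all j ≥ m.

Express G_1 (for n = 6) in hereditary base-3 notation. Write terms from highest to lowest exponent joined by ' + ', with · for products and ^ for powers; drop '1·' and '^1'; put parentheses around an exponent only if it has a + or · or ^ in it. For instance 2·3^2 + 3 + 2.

i=0: 6 = 2^2 + 2 (b=2); 2→3: 3^3 + 3 = 30; 30−1 = 29
i=1: 29 = 3^3 + 2 (b=3); 3→4: 4^4 + 2 = 258; 258−1 = 257

3^3 + 2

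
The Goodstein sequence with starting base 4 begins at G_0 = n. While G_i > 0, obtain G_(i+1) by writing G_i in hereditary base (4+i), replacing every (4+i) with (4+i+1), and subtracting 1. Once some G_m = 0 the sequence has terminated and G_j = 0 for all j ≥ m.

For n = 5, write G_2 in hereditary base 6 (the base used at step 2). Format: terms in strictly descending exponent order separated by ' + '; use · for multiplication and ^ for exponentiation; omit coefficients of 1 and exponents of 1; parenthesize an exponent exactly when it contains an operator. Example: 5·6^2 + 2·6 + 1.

5

(0) 5|_4 = 4 + 1 ↦ 5 + 1|_5 = 6 ⇒ 5
(1) 5|_5 = 5 ↦ 6|_6 = 6 ⇒ 5
(2) 5|_6 = 5 ↦ 5|_7 = 5 ⇒ 4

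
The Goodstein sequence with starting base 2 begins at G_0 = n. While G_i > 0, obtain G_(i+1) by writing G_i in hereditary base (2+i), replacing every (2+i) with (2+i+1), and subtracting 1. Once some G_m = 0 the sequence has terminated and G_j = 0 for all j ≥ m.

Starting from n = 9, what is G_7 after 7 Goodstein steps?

1162263921

9 —HB2→ 2^(2 + 1) + 1 —bump→ 3^(3 + 1) + 1 = 82 —(−1)→ 81
81 —HB3→ 3^(3 + 1) —bump→ 4^(4 + 1) = 1024 —(−1)→ 1023
1023 —HB4→ 3·4^4 + 3·4^3 + 3·4^2 + 3·4 + 3 —bump→ 3·5^5 + 3·5^3 + 3·5^2 + 3·5 + 3 = 9843 —(−1)→ 9842
9842 —HB5→ 3·5^5 + 3·5^3 + 3·5^2 + 3·5 + 2 —bump→ 3·6^6 + 3·6^3 + 3·6^2 + 3·6 + 2 = 140744 —(−1)→ 140743
140743 —HB6→ 3·6^6 + 3·6^3 + 3·6^2 + 3·6 + 1 —bump→ 3·7^7 + 3·7^3 + 3·7^2 + 3·7 + 1 = 2471827 —(−1)→ 2471826
2471826 —HB7→ 3·7^7 + 3·7^3 + 3·7^2 + 3·7 —bump→ 3·8^8 + 3·8^3 + 3·8^2 + 3·8 = 50333400 —(−1)→ 50333399
50333399 —HB8→ 3·8^8 + 3·8^3 + 3·8^2 + 2·8 + 7 —bump→ 3·9^9 + 3·9^3 + 3·9^2 + 2·9 + 7 = 1162263922 —(−1)→ 1162263921
1162263921 —HB9→ 3·9^9 + 3·9^3 + 3·9^2 + 2·9 + 6 —bump→ 3·10^10 + 3·10^3 + 3·10^2 + 2·10 + 6 = 30000003326 —(−1)→ 30000003325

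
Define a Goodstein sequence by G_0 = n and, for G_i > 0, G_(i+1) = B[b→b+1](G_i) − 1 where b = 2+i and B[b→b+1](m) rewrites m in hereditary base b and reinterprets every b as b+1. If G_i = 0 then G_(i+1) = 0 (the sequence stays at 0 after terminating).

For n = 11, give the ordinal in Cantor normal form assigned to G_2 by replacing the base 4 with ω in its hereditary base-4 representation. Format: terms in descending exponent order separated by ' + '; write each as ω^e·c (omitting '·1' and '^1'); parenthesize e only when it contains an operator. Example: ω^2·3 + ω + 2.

ω^(ω + 1) + 3

i=0: 11 = 2^(2 + 1) + 2 + 1 (b=2); 2→3: 3^(3 + 1) + 3 + 1 = 85; 85−1 = 84
i=1: 84 = 3^(3 + 1) + 3 (b=3); 3→4: 4^(4 + 1) + 4 = 1028; 1028−1 = 1027
i=2: 1027 = 4^(4 + 1) + 3 (b=4); 4→5: 5^(5 + 1) + 3 = 15628; 15628−1 = 15627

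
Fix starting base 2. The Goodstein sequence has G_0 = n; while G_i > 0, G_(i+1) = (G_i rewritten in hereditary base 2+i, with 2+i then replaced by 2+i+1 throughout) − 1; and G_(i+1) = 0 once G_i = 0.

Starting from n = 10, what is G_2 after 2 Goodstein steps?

1025

i=0: 10 = 2^(2 + 1) + 2 (b=2); 2→3: 3^(3 + 1) + 3 = 84; 84−1 = 83
i=1: 83 = 3^(3 + 1) + 2 (b=3); 3→4: 4^(4 + 1) + 2 = 1026; 1026−1 = 1025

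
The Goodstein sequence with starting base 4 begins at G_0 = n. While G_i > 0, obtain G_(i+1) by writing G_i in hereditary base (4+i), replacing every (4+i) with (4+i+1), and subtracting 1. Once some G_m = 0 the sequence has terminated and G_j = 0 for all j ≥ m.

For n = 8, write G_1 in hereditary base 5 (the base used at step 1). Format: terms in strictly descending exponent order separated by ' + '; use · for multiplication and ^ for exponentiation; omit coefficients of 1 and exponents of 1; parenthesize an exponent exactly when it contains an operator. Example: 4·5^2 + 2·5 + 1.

G_0=8  [base 4] 2·4  →[4↦5]→  2·5 = 10  −1 ⇒ G_1=9
G_1=9  [base 5] 5 + 4  →[5↦6]→  6 + 4 = 10  −1 ⇒ G_2=9

5 + 4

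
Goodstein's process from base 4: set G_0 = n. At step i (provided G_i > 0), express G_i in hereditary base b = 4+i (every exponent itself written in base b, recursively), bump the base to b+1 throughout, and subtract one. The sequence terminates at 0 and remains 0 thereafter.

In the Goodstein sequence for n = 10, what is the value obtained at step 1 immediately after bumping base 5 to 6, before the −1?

G_0=10  [base 4] 2·4 + 2  →[4↦5]→  2·5 + 2 = 12  −1 ⇒ G_1=11
G_1=11  [base 5] 2·5 + 1  →[5↦6]→  2·6 + 1 = 13  −1 ⇒ G_2=12

13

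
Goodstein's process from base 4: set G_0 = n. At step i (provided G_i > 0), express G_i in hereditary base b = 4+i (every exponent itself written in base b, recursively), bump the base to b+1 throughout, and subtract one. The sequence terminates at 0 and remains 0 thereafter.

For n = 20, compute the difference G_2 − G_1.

20 —HB4→ 4^2 + 4 —bump→ 5^2 + 5 = 30 —(−1)→ 29
29 —HB5→ 5^2 + 4 —bump→ 6^2 + 4 = 40 —(−1)→ 39

10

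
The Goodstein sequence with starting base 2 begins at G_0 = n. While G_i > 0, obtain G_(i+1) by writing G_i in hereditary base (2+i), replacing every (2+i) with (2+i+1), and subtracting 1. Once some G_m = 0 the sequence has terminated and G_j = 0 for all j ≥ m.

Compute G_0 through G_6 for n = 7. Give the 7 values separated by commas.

i=0: 7 = 2^2 + 2 + 1 (b=2); 2→3: 3^3 + 3 + 1 = 31; 31−1 = 30
i=1: 30 = 3^3 + 3 (b=3); 3→4: 4^4 + 4 = 260; 260−1 = 259
i=2: 259 = 4^4 + 3 (b=4); 4→5: 5^5 + 3 = 3128; 3128−1 = 3127
i=3: 3127 = 5^5 + 2 (b=5); 5→6: 6^6 + 2 = 46658; 46658−1 = 46657
i=4: 46657 = 6^6 + 1 (b=6); 6→7: 7^7 + 1 = 823544; 823544−1 = 823543
i=5: 823543 = 7^7 (b=7); 7→8: 8^8 = 16777216; 16777216−1 = 16777215

7, 30, 259, 3127, 46657, 823543, 16777215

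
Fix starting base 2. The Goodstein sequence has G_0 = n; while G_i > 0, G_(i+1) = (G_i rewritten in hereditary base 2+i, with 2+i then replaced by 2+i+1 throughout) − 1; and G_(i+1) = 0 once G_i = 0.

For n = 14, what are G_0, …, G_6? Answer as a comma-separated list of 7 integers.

14, 110, 1281, 18750, 326591, 5862840, 134404971

[0] 14 ≡ 2^(2 + 1) + 2^2 + 2 (base 2). Lift 3: 111. −1: 110.
[1] 110 ≡ 3^(3 + 1) + 3^3 + 2 (base 3). Lift 4: 1282. −1: 1281.
[2] 1281 ≡ 4^(4 + 1) + 4^4 + 1 (base 4). Lift 5: 18751. −1: 18750.
[3] 18750 ≡ 5^(5 + 1) + 5^5 (base 5). Lift 6: 326592. −1: 326591.
[4] 326591 ≡ 6^(6 + 1) + 5·6^5 + 5·6^4 + 5·6^3 + 5·6^2 + 5·6 + 5 (base 6). Lift 7: 5862841. −1: 5862840.
[5] 5862840 ≡ 7^(7 + 1) + 5·7^5 + 5·7^4 + 5·7^3 + 5·7^2 + 5·7 + 4 (base 7). Lift 8: 134404972. −1: 134404971.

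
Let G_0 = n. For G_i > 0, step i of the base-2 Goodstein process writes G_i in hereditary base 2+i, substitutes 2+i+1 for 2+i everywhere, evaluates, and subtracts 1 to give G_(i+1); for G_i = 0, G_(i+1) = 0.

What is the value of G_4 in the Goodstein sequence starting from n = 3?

i=0: 3 = 2 + 1 (b=2); 2→3: 3 + 1 = 4; 4−1 = 3
i=1: 3 = 3 (b=3); 3→4: 4 = 4; 4−1 = 3
i=2: 3 = 3 (b=4); 4→5: 3 = 3; 3−1 = 2
i=3: 2 = 2 (b=5); 5→6: 2 = 2; 2−1 = 1
i=4: 1 = 1 (b=6); 6→7: 1 = 1; 1−1 = 0

1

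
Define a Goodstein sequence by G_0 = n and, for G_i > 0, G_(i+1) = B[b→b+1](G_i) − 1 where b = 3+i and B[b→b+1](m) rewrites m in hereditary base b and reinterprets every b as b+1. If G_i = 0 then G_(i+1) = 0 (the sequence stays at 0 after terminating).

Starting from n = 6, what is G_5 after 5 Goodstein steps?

[0] 6 ≡ 2·3 (base 3). Lift 4: 8. −1: 7.
[1] 7 ≡ 4 + 3 (base 4). Lift 5: 8. −1: 7.
[2] 7 ≡ 5 + 2 (base 5). Lift 6: 8. −1: 7.
[3] 7 ≡ 6 + 1 (base 6). Lift 7: 8. −1: 7.
[4] 7 ≡ 7 (base 7). Lift 8: 8. −1: 7.
[5] 7 ≡ 7 (base 8). Lift 9: 7. −1: 6.

7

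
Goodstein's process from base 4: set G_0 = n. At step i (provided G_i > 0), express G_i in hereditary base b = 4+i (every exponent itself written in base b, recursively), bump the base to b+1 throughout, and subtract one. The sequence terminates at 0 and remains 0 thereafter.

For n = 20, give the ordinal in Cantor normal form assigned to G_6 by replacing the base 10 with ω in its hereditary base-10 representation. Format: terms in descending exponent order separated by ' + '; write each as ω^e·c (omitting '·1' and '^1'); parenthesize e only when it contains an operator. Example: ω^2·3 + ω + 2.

step 0: 20 = 4^2 + 4; sub 5 for 4: 5^2 + 5; = 30; G_1 = 30−1 = 29
step 1: 29 = 5^2 + 4; sub 6 for 5: 6^2 + 4; = 40; G_2 = 40−1 = 39
step 2: 39 = 6^2 + 3; sub 7 for 6: 7^2 + 3; = 52; G_3 = 52−1 = 51
step 3: 51 = 7^2 + 2; sub 8 for 7: 8^2 + 2; = 66; G_4 = 66−1 = 65
step 4: 65 = 8^2 + 1; sub 9 for 8: 9^2 + 1; = 82; G_5 = 82−1 = 81
step 5: 81 = 9^2; sub 10 for 9: 10^2; = 100; G_6 = 100−1 = 99
step 6: 99 = 9·10 + 9; sub 11 for 10: 9·11 + 9; = 108; G_7 = 108−1 = 107

ω·9 + 9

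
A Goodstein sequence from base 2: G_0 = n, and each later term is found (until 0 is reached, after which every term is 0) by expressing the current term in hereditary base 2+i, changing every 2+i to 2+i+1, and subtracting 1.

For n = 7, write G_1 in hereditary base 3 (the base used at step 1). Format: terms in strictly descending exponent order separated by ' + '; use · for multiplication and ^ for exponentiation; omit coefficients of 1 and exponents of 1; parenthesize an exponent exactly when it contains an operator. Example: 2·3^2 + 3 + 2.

G_0=7  [base 2] 2^2 + 2 + 1  →[2↦3]→  3^3 + 3 + 1 = 31  −1 ⇒ G_1=30
G_1=30  [base 3] 3^3 + 3  →[3↦4]→  4^4 + 4 = 260  −1 ⇒ G_2=259

3^3 + 3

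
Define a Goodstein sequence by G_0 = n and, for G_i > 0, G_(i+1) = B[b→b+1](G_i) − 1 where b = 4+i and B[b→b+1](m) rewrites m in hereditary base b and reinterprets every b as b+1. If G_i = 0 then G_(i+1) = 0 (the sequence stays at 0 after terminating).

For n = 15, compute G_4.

base 4: 15 = 3·4 + 3; at 5: 3·5 + 3 = 18; next = 17
base 5: 17 = 3·5 + 2; at 6: 3·6 + 2 = 20; next = 19
base 6: 19 = 3·6 + 1; at 7: 3·7 + 1 = 22; next = 21
base 7: 21 = 3·7; at 8: 3·8 = 24; next = 23
base 8: 23 = 2·8 + 7; at 9: 2·9 + 7 = 25; next = 24

23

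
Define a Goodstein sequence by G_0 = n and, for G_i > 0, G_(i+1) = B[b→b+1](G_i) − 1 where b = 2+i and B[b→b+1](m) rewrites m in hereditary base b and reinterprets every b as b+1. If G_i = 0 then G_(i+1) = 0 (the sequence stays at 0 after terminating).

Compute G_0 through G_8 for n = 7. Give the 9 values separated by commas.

7, 30, 259, 3127, 46657, 823543, 16777215, 37665879, 77777775

(0) 7|_2 = 2^2 + 2 + 1 ↦ 3^3 + 3 + 1|_3 = 31 ⇒ 30
(1) 30|_3 = 3^3 + 3 ↦ 4^4 + 4|_4 = 260 ⇒ 259
(2) 259|_4 = 4^4 + 3 ↦ 5^5 + 3|_5 = 3128 ⇒ 3127
(3) 3127|_5 = 5^5 + 2 ↦ 6^6 + 2|_6 = 46658 ⇒ 46657
(4) 46657|_6 = 6^6 + 1 ↦ 7^7 + 1|_7 = 823544 ⇒ 823543
(5) 823543|_7 = 7^7 ↦ 8^8|_8 = 16777216 ⇒ 16777215
(6) 16777215|_8 = 7·8^7 + 7·8^6 + 7·8^5 + 7·8^4 + 7·8^3 + 7·8^2 + 7·8 + 7 ↦ 7·9^7 + 7·9^6 + 7·9^5 + 7·9^4 + 7·9^3 + 7·9^2 + 7·9 + 7|_9 = 37665880 ⇒ 37665879
(7) 37665879|_9 = 7·9^7 + 7·9^6 + 7·9^5 + 7·9^4 + 7·9^3 + 7·9^2 + 7·9 + 6 ↦ 7·10^7 + 7·10^6 + 7·10^5 + 7·10^4 + 7·10^3 + 7·10^2 + 7·10 + 6|_10 = 77777776 ⇒ 77777775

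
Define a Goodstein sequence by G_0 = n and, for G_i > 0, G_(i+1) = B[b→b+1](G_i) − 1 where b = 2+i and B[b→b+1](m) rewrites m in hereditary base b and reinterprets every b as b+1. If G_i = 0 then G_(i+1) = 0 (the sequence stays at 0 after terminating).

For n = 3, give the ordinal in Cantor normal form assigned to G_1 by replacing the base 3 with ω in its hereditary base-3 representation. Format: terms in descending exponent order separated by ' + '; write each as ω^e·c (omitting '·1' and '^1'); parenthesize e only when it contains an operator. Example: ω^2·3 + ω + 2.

i=0: 3 = 2 + 1 (b=2); 2→3: 3 + 1 = 4; 4−1 = 3
i=1: 3 = 3 (b=3); 3→4: 4 = 4; 4−1 = 3

ω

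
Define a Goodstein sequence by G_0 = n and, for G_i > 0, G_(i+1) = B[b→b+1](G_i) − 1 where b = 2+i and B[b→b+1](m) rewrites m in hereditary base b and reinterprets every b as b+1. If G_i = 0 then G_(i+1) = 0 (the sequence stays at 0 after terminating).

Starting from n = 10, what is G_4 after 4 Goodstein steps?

279935

[0] 10 ≡ 2^(2 + 1) + 2 (base 2). Lift 3: 84. −1: 83.
[1] 83 ≡ 3^(3 + 1) + 2 (base 3). Lift 4: 1026. −1: 1025.
[2] 1025 ≡ 4^(4 + 1) + 1 (base 4). Lift 5: 15626. −1: 15625.
[3] 15625 ≡ 5^(5 + 1) (base 5). Lift 6: 279936. −1: 279935.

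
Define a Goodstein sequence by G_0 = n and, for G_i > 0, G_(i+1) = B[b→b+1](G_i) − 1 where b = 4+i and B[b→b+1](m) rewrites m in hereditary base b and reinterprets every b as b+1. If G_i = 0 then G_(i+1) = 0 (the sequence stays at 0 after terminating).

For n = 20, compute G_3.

step 0: 20 = 4^2 + 4; sub 5 for 4: 5^2 + 5; = 30; G_1 = 30−1 = 29
step 1: 29 = 5^2 + 4; sub 6 for 5: 6^2 + 4; = 40; G_2 = 40−1 = 39
step 2: 39 = 6^2 + 3; sub 7 for 6: 7^2 + 3; = 52; G_3 = 52−1 = 51
step 3: 51 = 7^2 + 2; sub 8 for 7: 8^2 + 2; = 66; G_4 = 66−1 = 65

51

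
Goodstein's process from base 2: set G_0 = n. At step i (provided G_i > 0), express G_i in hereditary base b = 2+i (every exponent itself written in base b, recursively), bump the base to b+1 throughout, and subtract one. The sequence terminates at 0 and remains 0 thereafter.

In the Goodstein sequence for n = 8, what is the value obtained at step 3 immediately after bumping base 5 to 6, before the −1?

(0) 8|_2 = 2^(2 + 1) ↦ 3^(3 + 1)|_3 = 81 ⇒ 80
(1) 80|_3 = 2·3^3 + 2·3^2 + 2·3 + 2 ↦ 2·4^4 + 2·4^2 + 2·4 + 2|_4 = 554 ⇒ 553
(2) 553|_4 = 2·4^4 + 2·4^2 + 2·4 + 1 ↦ 2·5^5 + 2·5^2 + 2·5 + 1|_5 = 6311 ⇒ 6310
(3) 6310|_5 = 2·5^5 + 2·5^2 + 2·5 ↦ 2·6^6 + 2·6^2 + 2·6|_6 = 93396 ⇒ 93395

93396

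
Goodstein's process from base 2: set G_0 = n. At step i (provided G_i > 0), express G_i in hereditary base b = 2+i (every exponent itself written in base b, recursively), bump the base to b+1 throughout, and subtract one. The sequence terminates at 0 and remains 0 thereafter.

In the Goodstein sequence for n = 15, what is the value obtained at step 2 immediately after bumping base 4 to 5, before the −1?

18753

(0) 15|_2 = 2^(2 + 1) + 2^2 + 2 + 1 ↦ 3^(3 + 1) + 3^3 + 3 + 1|_3 = 112 ⇒ 111
(1) 111|_3 = 3^(3 + 1) + 3^3 + 3 ↦ 4^(4 + 1) + 4^4 + 4|_4 = 1284 ⇒ 1283
(2) 1283|_4 = 4^(4 + 1) + 4^4 + 3 ↦ 5^(5 + 1) + 5^5 + 3|_5 = 18753 ⇒ 18752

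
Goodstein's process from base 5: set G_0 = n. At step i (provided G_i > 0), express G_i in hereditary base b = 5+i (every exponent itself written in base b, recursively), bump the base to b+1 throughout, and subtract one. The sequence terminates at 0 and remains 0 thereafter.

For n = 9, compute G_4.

[0] 9 ≡ 5 + 4 (base 5). Lift 6: 10. −1: 9.
[1] 9 ≡ 6 + 3 (base 6). Lift 7: 10. −1: 9.
[2] 9 ≡ 7 + 2 (base 7). Lift 8: 10. −1: 9.
[3] 9 ≡ 8 + 1 (base 8). Lift 9: 10. −1: 9.
[4] 9 ≡ 9 (base 9). Lift 10: 10. −1: 9.

9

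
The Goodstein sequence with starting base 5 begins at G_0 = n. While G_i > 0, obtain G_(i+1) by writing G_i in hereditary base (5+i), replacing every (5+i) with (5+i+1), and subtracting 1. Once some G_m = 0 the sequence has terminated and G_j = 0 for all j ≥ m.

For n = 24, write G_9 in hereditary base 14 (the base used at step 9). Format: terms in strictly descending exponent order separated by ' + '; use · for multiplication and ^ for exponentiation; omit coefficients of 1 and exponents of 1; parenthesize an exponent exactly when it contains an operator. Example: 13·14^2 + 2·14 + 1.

3·14 + 5

G_0 = 24. HB_5(24) = 4·5 + 4. Bump = 28. G_1 = 27.
G_1 = 27. HB_6(27) = 4·6 + 3. Bump = 31. G_2 = 30.
G_2 = 30. HB_7(30) = 4·7 + 2. Bump = 34. G_3 = 33.
G_3 = 33. HB_8(33) = 4·8 + 1. Bump = 37. G_4 = 36.
G_4 = 36. HB_9(36) = 4·9. Bump = 40. G_5 = 39.
G_5 = 39. HB_10(39) = 3·10 + 9. Bump = 42. G_6 = 41.
G_6 = 41. HB_11(41) = 3·11 + 8. Bump = 44. G_7 = 43.
G_7 = 43. HB_12(43) = 3·12 + 7. Bump = 46. G_8 = 45.
G_8 = 45. HB_13(45) = 3·13 + 6. Bump = 48. G_9 = 47.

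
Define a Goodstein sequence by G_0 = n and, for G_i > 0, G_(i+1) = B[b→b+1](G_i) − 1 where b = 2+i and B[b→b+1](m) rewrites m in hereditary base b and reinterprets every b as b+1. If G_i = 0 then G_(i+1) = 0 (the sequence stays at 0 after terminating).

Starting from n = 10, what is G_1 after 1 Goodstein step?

i=0: 10 = 2^(2 + 1) + 2 (b=2); 2→3: 3^(3 + 1) + 3 = 84; 84−1 = 83
i=1: 83 = 3^(3 + 1) + 2 (b=3); 3→4: 4^(4 + 1) + 2 = 1026; 1026−1 = 1025

83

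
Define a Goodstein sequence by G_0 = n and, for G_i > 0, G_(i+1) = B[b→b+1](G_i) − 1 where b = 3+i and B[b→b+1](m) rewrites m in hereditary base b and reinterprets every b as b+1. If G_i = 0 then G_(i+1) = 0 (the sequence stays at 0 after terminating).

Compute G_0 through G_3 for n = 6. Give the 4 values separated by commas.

G_0 = 6. HB_3(6) = 2·3. Bump = 8. G_1 = 7.
G_1 = 7. HB_4(7) = 4 + 3. Bump = 8. G_2 = 7.
G_2 = 7. HB_5(7) = 5 + 2. Bump = 8. G_3 = 7.

6, 7, 7, 7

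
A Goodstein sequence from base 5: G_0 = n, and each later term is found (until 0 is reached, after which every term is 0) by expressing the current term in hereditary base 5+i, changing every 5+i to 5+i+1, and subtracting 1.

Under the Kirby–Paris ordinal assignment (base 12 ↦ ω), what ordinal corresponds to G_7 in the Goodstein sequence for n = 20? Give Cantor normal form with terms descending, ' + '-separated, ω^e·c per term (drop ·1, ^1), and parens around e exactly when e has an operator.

ω·2 + 11

i=0: 20 = 4·5 (b=5); 5→6: 4·6 = 24; 24−1 = 23
i=1: 23 = 3·6 + 5 (b=6); 6→7: 3·7 + 5 = 26; 26−1 = 25
i=2: 25 = 3·7 + 4 (b=7); 7→8: 3·8 + 4 = 28; 28−1 = 27
i=3: 27 = 3·8 + 3 (b=8); 8→9: 3·9 + 3 = 30; 30−1 = 29
i=4: 29 = 3·9 + 2 (b=9); 9→10: 3·10 + 2 = 32; 32−1 = 31
i=5: 31 = 3·10 + 1 (b=10); 10→11: 3·11 + 1 = 34; 34−1 = 33
i=6: 33 = 3·11 (b=11); 11→12: 3·12 = 36; 36−1 = 35
i=7: 35 = 2·12 + 11 (b=12); 12→13: 2·13 + 11 = 37; 37−1 = 36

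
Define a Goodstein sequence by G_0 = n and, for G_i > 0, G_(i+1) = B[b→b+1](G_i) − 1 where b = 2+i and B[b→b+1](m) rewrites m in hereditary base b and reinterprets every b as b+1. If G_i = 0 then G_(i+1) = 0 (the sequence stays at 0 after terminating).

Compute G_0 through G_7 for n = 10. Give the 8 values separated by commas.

10, 83, 1025, 15625, 279935, 4215754, 84073323, 1937434592

i=0: 10 = 2^(2 + 1) + 2 (b=2); 2→3: 3^(3 + 1) + 3 = 84; 84−1 = 83
i=1: 83 = 3^(3 + 1) + 2 (b=3); 3→4: 4^(4 + 1) + 2 = 1026; 1026−1 = 1025
i=2: 1025 = 4^(4 + 1) + 1 (b=4); 4→5: 5^(5 + 1) + 1 = 15626; 15626−1 = 15625
i=3: 15625 = 5^(5 + 1) (b=5); 5→6: 6^(6 + 1) = 279936; 279936−1 = 279935
i=4: 279935 = 5·6^6 + 5·6^5 + 5·6^4 + 5·6^3 + 5·6^2 + 5·6 + 5 (b=6); 6→7: 5·7^7 + 5·7^5 + 5·7^4 + 5·7^3 + 5·7^2 + 5·7 + 5 = 4215755; 4215755−1 = 4215754
i=5: 4215754 = 5·7^7 + 5·7^5 + 5·7^4 + 5·7^3 + 5·7^2 + 5·7 + 4 (b=7); 7→8: 5·8^8 + 5·8^5 + 5·8^4 + 5·8^3 + 5·8^2 + 5·8 + 4 = 84073324; 84073324−1 = 84073323
i=6: 84073323 = 5·8^8 + 5·8^5 + 5·8^4 + 5·8^3 + 5·8^2 + 5·8 + 3 (b=8); 8→9: 5·9^9 + 5·9^5 + 5·9^4 + 5·9^3 + 5·9^2 + 5·9 + 3 = 1937434593; 1937434593−1 = 1937434592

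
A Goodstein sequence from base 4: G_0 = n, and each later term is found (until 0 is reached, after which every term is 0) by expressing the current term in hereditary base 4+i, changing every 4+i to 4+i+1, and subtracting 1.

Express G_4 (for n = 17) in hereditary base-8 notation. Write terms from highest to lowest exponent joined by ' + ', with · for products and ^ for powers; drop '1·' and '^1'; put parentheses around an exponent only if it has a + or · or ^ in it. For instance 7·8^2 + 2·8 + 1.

5·8 + 3

step 0: 17 = 4^2 + 1; sub 5 for 4: 5^2 + 1; = 26; G_1 = 26−1 = 25
step 1: 25 = 5^2; sub 6 for 5: 6^2; = 36; G_2 = 36−1 = 35
step 2: 35 = 5·6 + 5; sub 7 for 6: 5·7 + 5; = 40; G_3 = 40−1 = 39
step 3: 39 = 5·7 + 4; sub 8 for 7: 5·8 + 4; = 44; G_4 = 44−1 = 43
step 4: 43 = 5·8 + 3; sub 9 for 8: 5·9 + 3; = 48; G_5 = 48−1 = 47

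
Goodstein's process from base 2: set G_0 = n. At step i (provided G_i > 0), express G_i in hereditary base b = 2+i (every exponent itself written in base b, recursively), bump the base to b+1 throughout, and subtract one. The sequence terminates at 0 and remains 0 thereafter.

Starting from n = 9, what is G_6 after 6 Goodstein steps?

50333399

G_0 = 9. HB_2(9) = 2^(2 + 1) + 1. Bump = 82. G_1 = 81.
G_1 = 81. HB_3(81) = 3^(3 + 1). Bump = 1024. G_2 = 1023.
G_2 = 1023. HB_4(1023) = 3·4^4 + 3·4^3 + 3·4^2 + 3·4 + 3. Bump = 9843. G_3 = 9842.
G_3 = 9842. HB_5(9842) = 3·5^5 + 3·5^3 + 3·5^2 + 3·5 + 2. Bump = 140744. G_4 = 140743.
G_4 = 140743. HB_6(140743) = 3·6^6 + 3·6^3 + 3·6^2 + 3·6 + 1. Bump = 2471827. G_5 = 2471826.
G_5 = 2471826. HB_7(2471826) = 3·7^7 + 3·7^3 + 3·7^2 + 3·7. Bump = 50333400. G_6 = 50333399.
G_6 = 50333399. HB_8(50333399) = 3·8^8 + 3·8^3 + 3·8^2 + 2·8 + 7. Bump = 1162263922. G_7 = 1162263921.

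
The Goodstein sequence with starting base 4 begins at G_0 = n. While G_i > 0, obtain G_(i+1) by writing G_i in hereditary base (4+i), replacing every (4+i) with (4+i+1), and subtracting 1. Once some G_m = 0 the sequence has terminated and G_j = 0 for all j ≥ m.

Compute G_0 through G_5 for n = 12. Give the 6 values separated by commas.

[0] 12 ≡ 3·4 (base 4). Lift 5: 15. −1: 14.
[1] 14 ≡ 2·5 + 4 (base 5). Lift 6: 16. −1: 15.
[2] 15 ≡ 2·6 + 3 (base 6). Lift 7: 17. −1: 16.
[3] 16 ≡ 2·7 + 2 (base 7). Lift 8: 18. −1: 17.
[4] 17 ≡ 2·8 + 1 (base 8). Lift 9: 19. −1: 18.

12, 14, 15, 16, 17, 18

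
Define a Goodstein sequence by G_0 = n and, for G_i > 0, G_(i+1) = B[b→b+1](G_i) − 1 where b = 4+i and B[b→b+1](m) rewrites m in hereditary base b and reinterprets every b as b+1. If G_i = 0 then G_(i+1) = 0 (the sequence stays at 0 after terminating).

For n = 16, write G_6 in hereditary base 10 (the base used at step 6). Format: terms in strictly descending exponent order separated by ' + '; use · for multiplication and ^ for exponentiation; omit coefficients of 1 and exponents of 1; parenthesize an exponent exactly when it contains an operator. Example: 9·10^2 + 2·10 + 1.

G_0=16  [base 4] 4^2  →[4↦5]→  5^2 = 25  −1 ⇒ G_1=24
G_1=24  [base 5] 4·5 + 4  →[5↦6]→  4·6 + 4 = 28  −1 ⇒ G_2=27
G_2=27  [base 6] 4·6 + 3  →[6↦7]→  4·7 + 3 = 31  −1 ⇒ G_3=30
G_3=30  [base 7] 4·7 + 2  →[7↦8]→  4·8 + 2 = 34  −1 ⇒ G_4=33
G_4=33  [base 8] 4·8 + 1  →[8↦9]→  4·9 + 1 = 37  −1 ⇒ G_5=36
G_5=36  [base 9] 4·9  →[9↦10]→  4·10 = 40  −1 ⇒ G_6=39

3·10 + 9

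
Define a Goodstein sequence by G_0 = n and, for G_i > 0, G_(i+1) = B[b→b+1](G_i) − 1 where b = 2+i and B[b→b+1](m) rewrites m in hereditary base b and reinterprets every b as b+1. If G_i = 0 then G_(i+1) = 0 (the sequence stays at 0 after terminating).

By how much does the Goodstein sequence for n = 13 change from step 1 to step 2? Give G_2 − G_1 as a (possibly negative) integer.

1171

base 2: 13 = 2^(2 + 1) + 2^2 + 1; at 3: 3^(3 + 1) + 3^3 + 1 = 109; next = 108
base 3: 108 = 3^(3 + 1) + 3^3; at 4: 4^(4 + 1) + 4^4 = 1280; next = 1279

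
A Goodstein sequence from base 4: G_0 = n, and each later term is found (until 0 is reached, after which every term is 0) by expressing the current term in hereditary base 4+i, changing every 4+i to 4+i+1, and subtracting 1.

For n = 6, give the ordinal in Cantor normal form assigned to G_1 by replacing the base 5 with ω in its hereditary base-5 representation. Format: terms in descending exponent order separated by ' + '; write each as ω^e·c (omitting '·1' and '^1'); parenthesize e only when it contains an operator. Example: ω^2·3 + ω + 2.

G_0=6  [base 4] 4 + 2  →[4↦5]→  5 + 2 = 7  −1 ⇒ G_1=6
G_1=6  [base 5] 5 + 1  →[5↦6]→  6 + 1 = 7  −1 ⇒ G_2=6

ω + 1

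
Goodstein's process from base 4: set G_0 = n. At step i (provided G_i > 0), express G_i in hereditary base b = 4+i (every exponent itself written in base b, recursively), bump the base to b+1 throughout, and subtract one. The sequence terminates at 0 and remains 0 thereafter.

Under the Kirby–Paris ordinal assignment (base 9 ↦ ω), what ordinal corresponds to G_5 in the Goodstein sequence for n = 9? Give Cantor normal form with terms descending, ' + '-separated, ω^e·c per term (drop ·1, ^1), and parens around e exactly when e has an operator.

ω + 2

[0] 9 ≡ 2·4 + 1 (base 4). Lift 5: 11. −1: 10.
[1] 10 ≡ 2·5 (base 5). Lift 6: 12. −1: 11.
[2] 11 ≡ 6 + 5 (base 6). Lift 7: 12. −1: 11.
[3] 11 ≡ 7 + 4 (base 7). Lift 8: 12. −1: 11.
[4] 11 ≡ 8 + 3 (base 8). Lift 9: 12. −1: 11.
[5] 11 ≡ 9 + 2 (base 9). Lift 10: 12. −1: 11.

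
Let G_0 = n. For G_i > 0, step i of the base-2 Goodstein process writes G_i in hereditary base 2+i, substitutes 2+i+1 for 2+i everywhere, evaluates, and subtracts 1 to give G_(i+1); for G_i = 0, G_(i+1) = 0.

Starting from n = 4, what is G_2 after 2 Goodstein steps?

G_0 = 4. HB_2(4) = 2^2. Bump = 27. G_1 = 26.
G_1 = 26. HB_3(26) = 2·3^2 + 2·3 + 2. Bump = 42. G_2 = 41.
G_2 = 41. HB_4(41) = 2·4^2 + 2·4 + 1. Bump = 61. G_3 = 60.

41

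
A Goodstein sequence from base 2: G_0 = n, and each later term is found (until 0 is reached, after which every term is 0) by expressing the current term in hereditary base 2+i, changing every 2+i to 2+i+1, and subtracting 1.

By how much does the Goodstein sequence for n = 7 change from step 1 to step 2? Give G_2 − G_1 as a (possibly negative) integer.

7 —HB2→ 2^2 + 2 + 1 —bump→ 3^3 + 3 + 1 = 31 —(−1)→ 30
30 —HB3→ 3^3 + 3 —bump→ 4^4 + 4 = 260 —(−1)→ 259

229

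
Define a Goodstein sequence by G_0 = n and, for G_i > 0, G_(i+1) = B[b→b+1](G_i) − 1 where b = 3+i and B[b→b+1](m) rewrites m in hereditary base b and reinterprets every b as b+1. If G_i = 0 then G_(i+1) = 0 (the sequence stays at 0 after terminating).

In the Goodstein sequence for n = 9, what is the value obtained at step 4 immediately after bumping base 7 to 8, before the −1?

(0) 9|_3 = 3^2 ↦ 4^2|_4 = 16 ⇒ 15
(1) 15|_4 = 3·4 + 3 ↦ 3·5 + 3|_5 = 18 ⇒ 17
(2) 17|_5 = 3·5 + 2 ↦ 3·6 + 2|_6 = 20 ⇒ 19
(3) 19|_6 = 3·6 + 1 ↦ 3·7 + 1|_7 = 22 ⇒ 21
(4) 21|_7 = 3·7 ↦ 3·8|_8 = 24 ⇒ 23

24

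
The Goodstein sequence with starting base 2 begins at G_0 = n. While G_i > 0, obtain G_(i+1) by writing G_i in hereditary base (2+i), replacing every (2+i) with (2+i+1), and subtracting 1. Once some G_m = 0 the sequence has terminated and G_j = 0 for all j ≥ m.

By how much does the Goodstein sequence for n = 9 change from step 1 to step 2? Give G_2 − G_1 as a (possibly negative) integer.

942

base 2: 9 = 2^(2 + 1) + 1; at 3: 3^(3 + 1) + 1 = 82; next = 81
base 3: 81 = 3^(3 + 1); at 4: 4^(4 + 1) = 1024; next = 1023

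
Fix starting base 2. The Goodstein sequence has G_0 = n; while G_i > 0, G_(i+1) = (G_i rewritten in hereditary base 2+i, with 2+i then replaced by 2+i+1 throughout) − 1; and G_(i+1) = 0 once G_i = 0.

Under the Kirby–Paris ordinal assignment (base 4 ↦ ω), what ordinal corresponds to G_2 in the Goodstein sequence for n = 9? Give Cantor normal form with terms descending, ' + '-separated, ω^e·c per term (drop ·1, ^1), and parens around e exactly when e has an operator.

ω^ω·3 + ω^3·3 + ω^2·3 + ω·3 + 3

step 0: 9 = 2^(2 + 1) + 1; sub 3 for 2: 3^(3 + 1) + 1; = 82; G_1 = 82−1 = 81
step 1: 81 = 3^(3 + 1); sub 4 for 3: 4^(4 + 1); = 1024; G_2 = 1024−1 = 1023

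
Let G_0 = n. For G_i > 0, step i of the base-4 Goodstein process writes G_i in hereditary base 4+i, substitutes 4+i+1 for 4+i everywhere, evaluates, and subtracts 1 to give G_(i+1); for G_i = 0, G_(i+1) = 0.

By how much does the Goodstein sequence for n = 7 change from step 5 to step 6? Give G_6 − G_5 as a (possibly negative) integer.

-1

[0] 7 ≡ 4 + 3 (base 4). Lift 5: 8. −1: 7.
[1] 7 ≡ 5 + 2 (base 5). Lift 6: 8. −1: 7.
[2] 7 ≡ 6 + 1 (base 6). Lift 7: 8. −1: 7.
[3] 7 ≡ 7 (base 7). Lift 8: 8. −1: 7.
[4] 7 ≡ 7 (base 8). Lift 9: 7. −1: 6.
[5] 6 ≡ 6 (base 9). Lift 10: 6. −1: 5.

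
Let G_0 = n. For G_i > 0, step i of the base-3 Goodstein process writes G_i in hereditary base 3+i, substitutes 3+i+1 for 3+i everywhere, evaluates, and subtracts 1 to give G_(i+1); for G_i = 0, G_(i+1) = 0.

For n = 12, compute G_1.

base 3: 12 = 3^2 + 3; at 4: 4^2 + 4 = 20; next = 19
base 4: 19 = 4^2 + 3; at 5: 5^2 + 3 = 28; next = 27

19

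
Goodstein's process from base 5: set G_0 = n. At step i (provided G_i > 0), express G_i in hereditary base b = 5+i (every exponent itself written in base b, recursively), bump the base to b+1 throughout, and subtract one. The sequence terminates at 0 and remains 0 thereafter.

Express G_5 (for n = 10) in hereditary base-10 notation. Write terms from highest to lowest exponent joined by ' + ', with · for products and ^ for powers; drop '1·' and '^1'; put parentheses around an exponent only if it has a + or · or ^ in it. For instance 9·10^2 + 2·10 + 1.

i=0: 10 = 2·5 (b=5); 5→6: 2·6 = 12; 12−1 = 11
i=1: 11 = 6 + 5 (b=6); 6→7: 7 + 5 = 12; 12−1 = 11
i=2: 11 = 7 + 4 (b=7); 7→8: 8 + 4 = 12; 12−1 = 11
i=3: 11 = 8 + 3 (b=8); 8→9: 9 + 3 = 12; 12−1 = 11
i=4: 11 = 9 + 2 (b=9); 9→10: 10 + 2 = 12; 12−1 = 11
i=5: 11 = 10 + 1 (b=10); 10→11: 11 + 1 = 12; 12−1 = 11

10 + 1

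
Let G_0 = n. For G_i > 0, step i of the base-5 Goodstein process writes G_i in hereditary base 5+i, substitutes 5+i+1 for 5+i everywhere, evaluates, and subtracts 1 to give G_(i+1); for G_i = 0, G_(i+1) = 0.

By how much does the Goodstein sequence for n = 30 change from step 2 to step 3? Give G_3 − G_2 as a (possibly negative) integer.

G_0=30  [base 5] 5^2 + 5  →[5↦6]→  6^2 + 6 = 42  −1 ⇒ G_1=41
G_1=41  [base 6] 6^2 + 5  →[6↦7]→  7^2 + 5 = 54  −1 ⇒ G_2=53
G_2=53  [base 7] 7^2 + 4  →[7↦8]→  8^2 + 4 = 68  −1 ⇒ G_3=67

14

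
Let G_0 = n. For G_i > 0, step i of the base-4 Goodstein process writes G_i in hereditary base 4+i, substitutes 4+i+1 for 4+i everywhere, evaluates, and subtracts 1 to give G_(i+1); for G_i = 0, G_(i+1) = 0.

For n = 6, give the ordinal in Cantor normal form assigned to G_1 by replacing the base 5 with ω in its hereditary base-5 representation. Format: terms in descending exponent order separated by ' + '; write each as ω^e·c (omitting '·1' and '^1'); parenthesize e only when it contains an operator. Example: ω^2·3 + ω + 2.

base 4: 6 = 4 + 2; at 5: 5 + 2 = 7; next = 6
base 5: 6 = 5 + 1; at 6: 6 + 1 = 7; next = 6

ω + 1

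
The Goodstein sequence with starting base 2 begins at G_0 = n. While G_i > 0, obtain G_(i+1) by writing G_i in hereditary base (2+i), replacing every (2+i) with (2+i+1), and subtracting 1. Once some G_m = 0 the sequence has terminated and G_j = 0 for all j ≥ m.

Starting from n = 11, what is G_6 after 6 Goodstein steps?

G_0 = 11. HB_2(11) = 2^(2 + 1) + 2 + 1. Bump = 85. G_1 = 84.
G_1 = 84. HB_3(84) = 3^(3 + 1) + 3. Bump = 1028. G_2 = 1027.
G_2 = 1027. HB_4(1027) = 4^(4 + 1) + 3. Bump = 15628. G_3 = 15627.
G_3 = 15627. HB_5(15627) = 5^(5 + 1) + 2. Bump = 279938. G_4 = 279937.
G_4 = 279937. HB_6(279937) = 6^(6 + 1) + 1. Bump = 5764802. G_5 = 5764801.
G_5 = 5764801. HB_7(5764801) = 7^(7 + 1). Bump = 134217728. G_6 = 134217727.
G_6 = 134217727. HB_8(134217727) = 7·8^8 + 7·8^7 + 7·8^6 + 7·8^5 + 7·8^4 + 7·8^3 + 7·8^2 + 7·8 + 7. Bump = 2749609303. G_7 = 2749609302.

134217727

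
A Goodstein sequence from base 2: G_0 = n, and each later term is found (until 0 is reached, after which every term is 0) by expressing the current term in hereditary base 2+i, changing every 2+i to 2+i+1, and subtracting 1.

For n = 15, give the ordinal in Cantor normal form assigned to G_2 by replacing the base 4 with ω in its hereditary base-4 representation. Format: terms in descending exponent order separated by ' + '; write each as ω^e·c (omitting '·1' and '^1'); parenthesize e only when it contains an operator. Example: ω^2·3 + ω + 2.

(0) 15|_2 = 2^(2 + 1) + 2^2 + 2 + 1 ↦ 3^(3 + 1) + 3^3 + 3 + 1|_3 = 112 ⇒ 111
(1) 111|_3 = 3^(3 + 1) + 3^3 + 3 ↦ 4^(4 + 1) + 4^4 + 4|_4 = 1284 ⇒ 1283

ω^(ω + 1) + ω^ω + 3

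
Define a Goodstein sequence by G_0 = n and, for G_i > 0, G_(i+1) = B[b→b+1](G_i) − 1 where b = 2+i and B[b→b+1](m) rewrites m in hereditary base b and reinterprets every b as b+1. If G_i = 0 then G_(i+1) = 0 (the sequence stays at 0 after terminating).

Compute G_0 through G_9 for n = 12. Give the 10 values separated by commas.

12, 107, 1065, 15685, 280019, 5764910, 134217867, 3486784574, 100000000211, 3138428376974

12 —HB2→ 2^(2 + 1) + 2^2 —bump→ 3^(3 + 1) + 3^3 = 108 —(−1)→ 107
107 —HB3→ 3^(3 + 1) + 2·3^2 + 2·3 + 2 —bump→ 4^(4 + 1) + 2·4^2 + 2·4 + 2 = 1066 —(−1)→ 1065
1065 —HB4→ 4^(4 + 1) + 2·4^2 + 2·4 + 1 —bump→ 5^(5 + 1) + 2·5^2 + 2·5 + 1 = 15686 —(−1)→ 15685
15685 —HB5→ 5^(5 + 1) + 2·5^2 + 2·5 —bump→ 6^(6 + 1) + 2·6^2 + 2·6 = 280020 —(−1)→ 280019
280019 —HB6→ 6^(6 + 1) + 2·6^2 + 6 + 5 —bump→ 7^(7 + 1) + 2·7^2 + 7 + 5 = 5764911 —(−1)→ 5764910
5764910 —HB7→ 7^(7 + 1) + 2·7^2 + 7 + 4 —bump→ 8^(8 + 1) + 2·8^2 + 8 + 4 = 134217868 —(−1)→ 134217867
134217867 —HB8→ 8^(8 + 1) + 2·8^2 + 8 + 3 —bump→ 9^(9 + 1) + 2·9^2 + 9 + 3 = 3486784575 —(−1)→ 3486784574
3486784574 —HB9→ 9^(9 + 1) + 2·9^2 + 9 + 2 —bump→ 10^(10 + 1) + 2·10^2 + 10 + 2 = 100000000212 —(−1)→ 100000000211
100000000211 —HB10→ 10^(10 + 1) + 2·10^2 + 10 + 1 —bump→ 11^(11 + 1) + 2·11^2 + 11 + 1 = 3138428376975 —(−1)→ 3138428376974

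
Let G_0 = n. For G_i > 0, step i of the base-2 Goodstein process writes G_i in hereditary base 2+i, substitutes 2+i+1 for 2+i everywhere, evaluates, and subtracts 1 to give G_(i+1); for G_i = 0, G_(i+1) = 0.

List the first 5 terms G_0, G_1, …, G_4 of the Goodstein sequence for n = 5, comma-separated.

[0] 5 ≡ 2^2 + 1 (base 2). Lift 3: 28. −1: 27.
[1] 27 ≡ 3^3 (base 3). Lift 4: 256. −1: 255.
[2] 255 ≡ 3·4^3 + 3·4^2 + 3·4 + 3 (base 4). Lift 5: 468. −1: 467.
[3] 467 ≡ 3·5^3 + 3·5^2 + 3·5 + 2 (base 5). Lift 6: 776. −1: 775.

5, 27, 255, 467, 775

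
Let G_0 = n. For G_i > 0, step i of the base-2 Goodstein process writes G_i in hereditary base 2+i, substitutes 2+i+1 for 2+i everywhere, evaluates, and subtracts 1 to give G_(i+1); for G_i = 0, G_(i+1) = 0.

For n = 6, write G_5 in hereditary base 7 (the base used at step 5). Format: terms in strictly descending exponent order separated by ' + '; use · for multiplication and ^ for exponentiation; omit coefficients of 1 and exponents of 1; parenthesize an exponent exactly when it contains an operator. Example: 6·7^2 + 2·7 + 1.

5·7^5 + 5·7^4 + 5·7^3 + 5·7^2 + 5·7 + 4

G_0 = 6. HB_2(6) = 2^2 + 2. Bump = 30. G_1 = 29.
G_1 = 29. HB_3(29) = 3^3 + 2. Bump = 258. G_2 = 257.
G_2 = 257. HB_4(257) = 4^4 + 1. Bump = 3126. G_3 = 3125.
G_3 = 3125. HB_5(3125) = 5^5. Bump = 46656. G_4 = 46655.
G_4 = 46655. HB_6(46655) = 5·6^5 + 5·6^4 + 5·6^3 + 5·6^2 + 5·6 + 5. Bump = 98040. G_5 = 98039.
G_5 = 98039. HB_7(98039) = 5·7^5 + 5·7^4 + 5·7^3 + 5·7^2 + 5·7 + 4. Bump = 187244. G_6 = 187243.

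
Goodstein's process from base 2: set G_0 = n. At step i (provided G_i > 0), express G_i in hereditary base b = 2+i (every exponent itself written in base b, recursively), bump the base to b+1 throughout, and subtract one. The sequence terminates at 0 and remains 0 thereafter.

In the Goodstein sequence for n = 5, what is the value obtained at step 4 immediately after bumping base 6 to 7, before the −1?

1198

step 0: 5 = 2^2 + 1; sub 3 for 2: 3^3 + 1; = 28; G_1 = 28−1 = 27
step 1: 27 = 3^3; sub 4 for 3: 4^4; = 256; G_2 = 256−1 = 255
step 2: 255 = 3·4^3 + 3·4^2 + 3·4 + 3; sub 5 for 4: 3·5^3 + 3·5^2 + 3·5 + 3; = 468; G_3 = 468−1 = 467
step 3: 467 = 3·5^3 + 3·5^2 + 3·5 + 2; sub 6 for 5: 3·6^3 + 3·6^2 + 3·6 + 2; = 776; G_4 = 776−1 = 775
step 4: 775 = 3·6^3 + 3·6^2 + 3·6 + 1; sub 7 for 6: 3·7^3 + 3·7^2 + 3·7 + 1; = 1198; G_5 = 1198−1 = 1197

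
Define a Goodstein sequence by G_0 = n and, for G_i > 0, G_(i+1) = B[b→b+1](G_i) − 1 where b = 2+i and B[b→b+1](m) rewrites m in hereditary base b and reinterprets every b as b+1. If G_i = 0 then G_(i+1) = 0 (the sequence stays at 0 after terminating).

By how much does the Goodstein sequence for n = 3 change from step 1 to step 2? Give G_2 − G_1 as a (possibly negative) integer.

i=0: 3 = 2 + 1 (b=2); 2→3: 3 + 1 = 4; 4−1 = 3
i=1: 3 = 3 (b=3); 3→4: 4 = 4; 4−1 = 3

0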